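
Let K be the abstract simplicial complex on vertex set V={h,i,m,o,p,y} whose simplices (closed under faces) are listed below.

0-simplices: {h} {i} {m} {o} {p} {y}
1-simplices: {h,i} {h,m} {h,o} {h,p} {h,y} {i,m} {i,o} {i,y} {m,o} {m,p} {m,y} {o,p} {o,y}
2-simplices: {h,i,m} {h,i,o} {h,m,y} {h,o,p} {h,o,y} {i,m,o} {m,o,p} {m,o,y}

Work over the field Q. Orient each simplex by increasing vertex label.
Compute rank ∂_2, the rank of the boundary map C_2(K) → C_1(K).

n_0=6 n_1=13 n_2=8  [Q]
∂1: piv[hi,hm,ho,hp,hy] rk=5  ker:im,io,iy,mo,mp,my,op,oy
∂2: piv[him,hio,hmy,hop,hoy,imo,mop] rk=7  ker:moy
rk∂_2=7

rank∂_2=7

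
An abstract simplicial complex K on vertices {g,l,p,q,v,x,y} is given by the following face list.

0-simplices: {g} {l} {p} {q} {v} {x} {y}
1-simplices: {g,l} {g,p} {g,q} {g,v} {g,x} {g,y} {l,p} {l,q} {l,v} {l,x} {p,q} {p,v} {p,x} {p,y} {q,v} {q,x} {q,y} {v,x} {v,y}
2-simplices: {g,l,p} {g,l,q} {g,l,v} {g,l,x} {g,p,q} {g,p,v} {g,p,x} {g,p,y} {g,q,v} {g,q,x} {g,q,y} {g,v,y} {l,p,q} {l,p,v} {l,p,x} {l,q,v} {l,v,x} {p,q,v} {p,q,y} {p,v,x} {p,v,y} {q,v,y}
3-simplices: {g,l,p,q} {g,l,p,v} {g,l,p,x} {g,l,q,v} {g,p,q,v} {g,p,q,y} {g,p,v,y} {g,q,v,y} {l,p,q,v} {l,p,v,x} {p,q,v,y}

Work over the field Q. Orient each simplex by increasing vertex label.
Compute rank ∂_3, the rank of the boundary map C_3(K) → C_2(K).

n_0=7 n_1=19 n_2=22 n_3=11  [Q]
∂1: piv[gl,gp,gq,gv,gx,gy] rk=6  ker:lp,lq,lv,lx,pq,pv,px,py,qv,qx,qy,vx,vy
∂2: piv[glp,glq,glv,glx,gpq,gpv,gpx,gpy,gqv,gqx,gqy,gvy,lvx] rk=13  ker:lpq,lpv,lpx,lqv,pqv,pqy,pvx,pvy,qvy
∂3: piv[glpq,glpv,glpx,glqv,gpqv,gpqy,gpvy,gqvy,lpvx] rk=9  ker:lpqv,pqvy
rk∂_3=9

rank∂_3=9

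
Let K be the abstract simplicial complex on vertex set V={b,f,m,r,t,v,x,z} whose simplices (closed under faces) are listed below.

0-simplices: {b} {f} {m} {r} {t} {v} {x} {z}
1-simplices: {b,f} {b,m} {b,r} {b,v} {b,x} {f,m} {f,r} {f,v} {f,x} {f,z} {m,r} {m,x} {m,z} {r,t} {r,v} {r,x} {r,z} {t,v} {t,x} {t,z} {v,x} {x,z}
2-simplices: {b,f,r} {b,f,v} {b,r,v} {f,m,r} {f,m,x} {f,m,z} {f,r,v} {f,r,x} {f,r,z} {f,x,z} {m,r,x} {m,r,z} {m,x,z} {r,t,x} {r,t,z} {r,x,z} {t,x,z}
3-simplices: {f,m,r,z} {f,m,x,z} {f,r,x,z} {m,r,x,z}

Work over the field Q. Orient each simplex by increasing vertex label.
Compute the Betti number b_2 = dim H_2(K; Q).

n_0=8 n_1=22 n_2=17 n_3=4  [Q]
∂1: piv[bf,bm,br,bv,bx,fz,rt] rk=7  ker:fm,fr,fv,fx,mr,mx,mz,rv,rx,rz,tv,tx,tz,vx,xz
∂2: piv[bfr,bfv,brv,fmr,fmx,fmz,frx,frz,fxz,rtx,rtz] rk=11  ker:frv,mrx,mrz,mxz,rxz,txz
∂3: piv[fmrz,fmxz,frxz,mrxz] rk=4
b_2=(17−11)−4=2

b_2=2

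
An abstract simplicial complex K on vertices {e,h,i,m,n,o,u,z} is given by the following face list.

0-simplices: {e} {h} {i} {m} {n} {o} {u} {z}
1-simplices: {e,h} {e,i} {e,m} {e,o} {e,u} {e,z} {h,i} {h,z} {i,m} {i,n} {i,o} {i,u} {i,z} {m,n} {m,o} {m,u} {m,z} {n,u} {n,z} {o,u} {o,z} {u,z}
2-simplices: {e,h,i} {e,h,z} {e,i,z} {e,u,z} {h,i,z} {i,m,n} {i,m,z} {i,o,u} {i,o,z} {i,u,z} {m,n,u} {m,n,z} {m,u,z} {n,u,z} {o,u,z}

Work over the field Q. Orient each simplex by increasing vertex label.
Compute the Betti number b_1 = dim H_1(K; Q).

b_1=3

n_0=8 n_1=22 n_2=15  [Q]
∂1: piv[eh,ei,em,eo,eu,ez,in] rk=7  ker:hi,hz,im,io,iu,iz,mn,mo,mu,mz,nu,nz,ou,oz,uz
∂2: piv[ehi,ehz,eiz,euz,imn,imz,iou,ioz,iuz,mnu,mnz,muz] rk=12  ker:hiz,nuz,ouz
b_1=(22−7)−12=3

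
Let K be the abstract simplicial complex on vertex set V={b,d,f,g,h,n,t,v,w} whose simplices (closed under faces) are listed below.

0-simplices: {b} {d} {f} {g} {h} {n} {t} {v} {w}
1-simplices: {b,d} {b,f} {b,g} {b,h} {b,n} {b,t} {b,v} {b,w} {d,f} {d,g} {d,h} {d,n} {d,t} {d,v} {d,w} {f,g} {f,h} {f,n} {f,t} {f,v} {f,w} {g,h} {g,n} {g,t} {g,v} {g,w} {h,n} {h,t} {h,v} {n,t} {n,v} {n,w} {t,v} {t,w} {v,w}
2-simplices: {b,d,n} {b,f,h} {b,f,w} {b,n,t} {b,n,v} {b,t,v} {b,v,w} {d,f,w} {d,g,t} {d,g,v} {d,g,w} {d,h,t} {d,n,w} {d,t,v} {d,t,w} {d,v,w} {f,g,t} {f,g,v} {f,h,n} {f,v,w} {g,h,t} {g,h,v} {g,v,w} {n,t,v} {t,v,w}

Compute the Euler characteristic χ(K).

n_0=9 n_1=35 n_2=25
χ=+9−35+25=-1

χ(K)=-1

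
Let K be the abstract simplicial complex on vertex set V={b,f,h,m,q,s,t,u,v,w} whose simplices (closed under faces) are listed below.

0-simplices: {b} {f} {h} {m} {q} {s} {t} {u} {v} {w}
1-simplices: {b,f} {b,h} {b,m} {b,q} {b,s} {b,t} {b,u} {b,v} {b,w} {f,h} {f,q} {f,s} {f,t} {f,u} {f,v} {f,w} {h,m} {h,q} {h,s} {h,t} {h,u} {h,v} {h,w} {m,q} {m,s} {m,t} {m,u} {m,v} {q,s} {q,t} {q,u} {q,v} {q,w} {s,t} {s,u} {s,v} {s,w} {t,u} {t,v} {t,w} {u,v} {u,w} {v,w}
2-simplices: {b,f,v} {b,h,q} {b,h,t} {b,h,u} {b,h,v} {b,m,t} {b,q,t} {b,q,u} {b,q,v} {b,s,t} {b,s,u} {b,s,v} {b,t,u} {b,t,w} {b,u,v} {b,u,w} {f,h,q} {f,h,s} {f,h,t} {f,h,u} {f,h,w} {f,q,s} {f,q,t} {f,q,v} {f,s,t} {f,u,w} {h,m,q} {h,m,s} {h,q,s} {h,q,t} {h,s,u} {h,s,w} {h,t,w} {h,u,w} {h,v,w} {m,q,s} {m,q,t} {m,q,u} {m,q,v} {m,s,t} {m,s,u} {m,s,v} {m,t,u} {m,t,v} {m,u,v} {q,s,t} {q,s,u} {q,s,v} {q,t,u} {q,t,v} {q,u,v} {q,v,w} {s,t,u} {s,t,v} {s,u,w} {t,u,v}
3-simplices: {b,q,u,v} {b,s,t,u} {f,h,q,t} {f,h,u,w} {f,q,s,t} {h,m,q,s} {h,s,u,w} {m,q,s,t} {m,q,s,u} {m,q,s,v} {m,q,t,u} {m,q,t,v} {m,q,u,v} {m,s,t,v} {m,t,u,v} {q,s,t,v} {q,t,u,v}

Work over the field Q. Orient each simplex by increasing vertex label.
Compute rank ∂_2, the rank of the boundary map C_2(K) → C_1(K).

n_0=10 n_1=43 n_2=56 n_3=17  [Q]
∂1: piv[bf,bh,bm,bq,bs,bt,bu,bv,bw] rk=9  ker:fh,fq,fs,ft,fu,fv,fw,hm,hq,hs,ht,hu,hv,hw,mq,ms,mt,mu,mv,qs,qt,qu,qv,qw,st,su,sv,sw,tu,tv,tw,uv,uw,vw
∂2: piv[bfv,bhq,bht,bhu,bhv,bmt,bqt,bqu,bqv,bst,bsu,bsv,btu,btw,buv,buw,fhq,fhs,fht,fhu,fhw,fqs,fqv,fst,fuw,hmq,hms,hsw,hvw,mqt,mqu,mqv,mtv,qvw] rk=34  ker:fqt,hqs,hqt,hsu,htw,huw,mqs,mst,msu,msv,mtu,muv,qst,qsu,qsv,qtu,qtv,quv,stu,stv,suw,tuv
∂3: piv[bquv,bstu,fhqt,fhuw,fqst,hmqs,hsuw,mqst,mqsu,mqsv,mqtu,mqtv,mquv,mstv,mtuv] rk=15  ker:qstv,qtuv
rk∂_2=34

rank∂_2=34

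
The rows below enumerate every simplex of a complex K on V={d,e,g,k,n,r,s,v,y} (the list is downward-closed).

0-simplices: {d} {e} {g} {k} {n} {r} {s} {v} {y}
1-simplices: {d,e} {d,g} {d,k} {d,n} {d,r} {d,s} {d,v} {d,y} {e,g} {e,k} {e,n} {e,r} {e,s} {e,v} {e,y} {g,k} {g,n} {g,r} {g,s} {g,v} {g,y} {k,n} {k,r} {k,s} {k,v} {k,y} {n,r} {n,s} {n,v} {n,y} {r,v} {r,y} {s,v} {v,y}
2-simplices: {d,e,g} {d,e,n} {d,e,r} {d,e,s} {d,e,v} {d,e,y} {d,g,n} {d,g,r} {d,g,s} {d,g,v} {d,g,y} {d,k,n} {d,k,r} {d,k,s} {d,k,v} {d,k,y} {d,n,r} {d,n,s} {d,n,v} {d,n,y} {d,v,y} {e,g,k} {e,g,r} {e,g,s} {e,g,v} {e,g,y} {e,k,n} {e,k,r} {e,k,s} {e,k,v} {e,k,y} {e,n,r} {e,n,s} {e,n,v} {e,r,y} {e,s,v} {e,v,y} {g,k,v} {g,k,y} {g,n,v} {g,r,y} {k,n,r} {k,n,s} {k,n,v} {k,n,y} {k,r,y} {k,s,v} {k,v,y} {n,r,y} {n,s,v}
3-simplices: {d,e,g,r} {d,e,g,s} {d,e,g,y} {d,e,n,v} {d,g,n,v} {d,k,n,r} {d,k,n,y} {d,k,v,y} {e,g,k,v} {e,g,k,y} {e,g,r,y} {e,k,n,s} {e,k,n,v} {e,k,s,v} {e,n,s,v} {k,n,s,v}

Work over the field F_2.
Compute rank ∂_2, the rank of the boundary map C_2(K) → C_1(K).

n_0=9 n_1=34 n_2=50 n_3=16  [Z2]
∂1: piv[de,dg,dk,dn,dr,ds,dv,dy] rk=8  ker:eg,ek,en,er,es,ev,ey,gk,gn,gr,gs,gv,gy,kn,kr,ks,kv,ky,nr,ns,nv,ny,rv,ry,sv,vy
∂2: piv[deg,den,der,des,dev,dey,dgn,dgr,dgs,dgv,dgy,dkn,dkr,dks,dkv,dky,dnr,dns,dnv,dny,dvy,egk,ekn,ery,esv] rk=25  ker:egr,egs,egv,egy,ekr,eks,ekv,eky,enr,ens,env,evy,gkv,gky,gnv,gry,knr,kns,knv,kny,kry,ksv,kvy,nry,nsv
∂3: piv[degr,degs,degy,denv,dgnv,dknr,dkny,dkvy,egkv,egky,egry,ekns,eknv,eksv,ensv] rk=15  ker:knsv
rk∂_2=25

rank∂_2=25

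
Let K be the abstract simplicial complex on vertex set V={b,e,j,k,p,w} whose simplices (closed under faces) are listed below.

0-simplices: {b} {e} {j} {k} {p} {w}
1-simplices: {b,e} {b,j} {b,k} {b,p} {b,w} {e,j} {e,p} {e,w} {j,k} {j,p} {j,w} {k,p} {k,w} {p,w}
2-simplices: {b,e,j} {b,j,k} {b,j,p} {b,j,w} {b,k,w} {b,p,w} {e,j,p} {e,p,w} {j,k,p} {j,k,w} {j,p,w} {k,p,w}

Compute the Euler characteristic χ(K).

n_0=6 n_1=14 n_2=12
χ=+6−14+12=4

χ(K)=4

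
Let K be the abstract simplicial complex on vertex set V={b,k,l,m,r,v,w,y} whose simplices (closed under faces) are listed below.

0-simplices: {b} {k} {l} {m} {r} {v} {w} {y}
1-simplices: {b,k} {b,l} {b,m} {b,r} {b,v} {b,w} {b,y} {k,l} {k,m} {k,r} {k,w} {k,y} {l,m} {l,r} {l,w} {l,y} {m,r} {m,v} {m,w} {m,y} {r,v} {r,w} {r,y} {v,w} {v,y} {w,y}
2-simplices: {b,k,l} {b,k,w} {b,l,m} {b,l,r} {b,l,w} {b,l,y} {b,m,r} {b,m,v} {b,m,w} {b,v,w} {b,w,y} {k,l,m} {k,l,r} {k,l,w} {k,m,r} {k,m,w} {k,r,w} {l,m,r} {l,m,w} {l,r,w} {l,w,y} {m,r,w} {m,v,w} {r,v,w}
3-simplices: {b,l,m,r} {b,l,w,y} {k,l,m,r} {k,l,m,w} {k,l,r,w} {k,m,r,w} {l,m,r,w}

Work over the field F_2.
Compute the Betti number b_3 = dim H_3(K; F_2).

n_0=8 n_1=26 n_2=24 n_3=7  [Z2]
∂1: piv[bk,bl,bm,br,bv,bw,by] rk=7  ker:kl,km,kr,kw,ky,lm,lr,lw,ly,mr,mv,mw,my,rv,rw,ry,vw,vy,wy
∂2: piv[bkl,bkw,blm,blr,blw,bly,bmr,bmv,bmw,bvw,bwy,klm,klr,krw,rvw] rk=15  ker:klw,kmr,kmw,lmr,lmw,lrw,lwy,mrw,mvw
∂3: piv[blmr,blwy,klmr,klmw,klrw,kmrw] rk=6  ker:lmrw
b_3=(7−6)−0=1

b_3=1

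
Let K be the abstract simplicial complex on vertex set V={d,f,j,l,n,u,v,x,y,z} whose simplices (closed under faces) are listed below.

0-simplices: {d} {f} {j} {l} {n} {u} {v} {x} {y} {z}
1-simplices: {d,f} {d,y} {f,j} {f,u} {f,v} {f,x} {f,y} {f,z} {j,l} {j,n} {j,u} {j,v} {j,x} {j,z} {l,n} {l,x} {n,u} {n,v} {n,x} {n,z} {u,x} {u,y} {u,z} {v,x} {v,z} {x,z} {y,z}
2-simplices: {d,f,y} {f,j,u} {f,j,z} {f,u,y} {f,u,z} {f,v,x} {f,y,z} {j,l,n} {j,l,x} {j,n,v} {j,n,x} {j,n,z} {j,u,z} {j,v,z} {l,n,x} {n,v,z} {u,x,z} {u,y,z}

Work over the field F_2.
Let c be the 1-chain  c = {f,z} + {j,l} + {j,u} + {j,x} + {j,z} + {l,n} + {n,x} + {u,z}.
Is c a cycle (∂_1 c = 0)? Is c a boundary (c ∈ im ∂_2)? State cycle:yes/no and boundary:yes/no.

n_0=10 n_1=27 n_2=18  [Z2]
∂1: piv[df,dy,fj,fu,fv,fx,fz,jl,jn] rk=9  ker:fy,ju,jv,jx,jz,ln,lx,nu,nv,nx,nz,ux,uy,uz,vx,vz,xz,yz
∂2: piv[dfy,fju,fjz,fuy,fuz,fvx,fyz,jln,jlx,jnv,jnx,jnz,jvz,uxz] rk=14  ker:juz,lnx,nvz,uyz
∂1c = {f} + {z}

cycle:no boundary:no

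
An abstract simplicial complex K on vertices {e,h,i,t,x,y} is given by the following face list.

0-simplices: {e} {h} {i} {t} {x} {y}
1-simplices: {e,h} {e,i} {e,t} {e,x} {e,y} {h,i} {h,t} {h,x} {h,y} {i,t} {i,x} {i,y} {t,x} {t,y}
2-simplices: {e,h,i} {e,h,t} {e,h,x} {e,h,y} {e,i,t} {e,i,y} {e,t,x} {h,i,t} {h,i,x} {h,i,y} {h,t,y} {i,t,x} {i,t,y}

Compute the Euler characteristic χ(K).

χ(K)=5

n_0=6 n_1=14 n_2=13
χ=+6−14+13=5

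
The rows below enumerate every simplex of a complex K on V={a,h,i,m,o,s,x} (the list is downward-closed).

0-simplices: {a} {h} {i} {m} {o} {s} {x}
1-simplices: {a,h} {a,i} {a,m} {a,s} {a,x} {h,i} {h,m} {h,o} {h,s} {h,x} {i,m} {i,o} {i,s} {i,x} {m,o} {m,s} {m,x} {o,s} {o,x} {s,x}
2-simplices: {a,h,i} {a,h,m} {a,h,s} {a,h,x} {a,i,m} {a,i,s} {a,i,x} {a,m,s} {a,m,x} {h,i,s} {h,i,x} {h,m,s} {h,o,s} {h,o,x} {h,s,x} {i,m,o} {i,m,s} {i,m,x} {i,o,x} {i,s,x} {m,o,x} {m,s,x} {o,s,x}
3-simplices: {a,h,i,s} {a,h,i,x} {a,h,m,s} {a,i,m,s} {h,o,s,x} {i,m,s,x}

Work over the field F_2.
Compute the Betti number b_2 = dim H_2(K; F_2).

n_0=7 n_1=20 n_2=23 n_3=6  [Z2]
∂1: piv[ah,ai,am,as,ax,ho] rk=6  ker:hi,hm,hs,hx,im,io,is,ix,mo,ms,mx,os,ox,sx
∂2: piv[ahi,ahm,ahs,ahx,aim,ais,aix,ams,amx,hos,hox,hsx,imo,iox] rk=14  ker:his,hix,hms,ims,imx,isx,mox,msx,osx
∂3: piv[ahis,ahix,ahms,aims,hosx,imsx] rk=6
b_2=(23−14)−6=3

b_2=3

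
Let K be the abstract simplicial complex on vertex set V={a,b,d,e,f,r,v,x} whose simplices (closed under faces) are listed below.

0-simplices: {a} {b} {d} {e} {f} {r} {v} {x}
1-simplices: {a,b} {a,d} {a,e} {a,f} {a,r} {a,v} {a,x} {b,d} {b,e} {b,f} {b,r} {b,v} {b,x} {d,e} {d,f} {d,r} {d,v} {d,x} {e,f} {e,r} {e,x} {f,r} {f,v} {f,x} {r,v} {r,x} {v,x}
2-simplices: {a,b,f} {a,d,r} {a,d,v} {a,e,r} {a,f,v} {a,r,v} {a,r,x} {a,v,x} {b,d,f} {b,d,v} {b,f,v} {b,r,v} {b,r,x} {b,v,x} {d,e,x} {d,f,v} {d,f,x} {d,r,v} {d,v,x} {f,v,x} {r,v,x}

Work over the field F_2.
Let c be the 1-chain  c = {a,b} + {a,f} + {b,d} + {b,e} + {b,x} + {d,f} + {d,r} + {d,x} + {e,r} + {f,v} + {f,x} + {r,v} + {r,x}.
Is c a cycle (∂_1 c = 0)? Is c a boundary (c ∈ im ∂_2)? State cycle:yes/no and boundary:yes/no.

cycle:yes boundary:no

n_0=8 n_1=27 n_2=21  [Z2]
∂1: piv[ab,ad,ae,af,ar,av,ax] rk=7  ker:bd,be,bf,br,bv,bx,de,df,dr,dv,dx,ef,er,ex,fr,fv,fx,rv,rx,vx
∂2: piv[abf,adr,adv,aer,afv,arv,arx,avx,bdf,bdv,bfv,brv,brx,dex,dfx,dvx] rk=16  ker:bvx,dfv,drv,fvx,rvx
∂1c = 0
c vs im∂2: residual ≠ 0 ⇒ not boundary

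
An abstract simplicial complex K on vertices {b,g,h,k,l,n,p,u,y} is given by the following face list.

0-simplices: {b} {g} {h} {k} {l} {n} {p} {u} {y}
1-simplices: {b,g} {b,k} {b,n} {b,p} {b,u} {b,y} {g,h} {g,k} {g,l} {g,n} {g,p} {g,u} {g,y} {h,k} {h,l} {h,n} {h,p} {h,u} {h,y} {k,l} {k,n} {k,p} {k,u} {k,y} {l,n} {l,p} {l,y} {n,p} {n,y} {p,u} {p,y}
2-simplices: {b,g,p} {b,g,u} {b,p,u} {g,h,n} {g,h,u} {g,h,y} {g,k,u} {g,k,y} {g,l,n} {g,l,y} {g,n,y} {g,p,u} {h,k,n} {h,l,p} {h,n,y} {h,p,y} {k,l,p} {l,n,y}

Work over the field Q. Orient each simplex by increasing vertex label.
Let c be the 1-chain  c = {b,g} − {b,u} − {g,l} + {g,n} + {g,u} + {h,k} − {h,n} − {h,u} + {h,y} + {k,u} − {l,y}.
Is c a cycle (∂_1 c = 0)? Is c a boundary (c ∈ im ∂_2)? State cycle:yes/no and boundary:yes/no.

n_0=9 n_1=31 n_2=18  [Q]
∂1: piv[bg,bk,bn,bp,bu,by,gh,gl] rk=8  ker:gk,gn,gp,gu,gy,hk,hl,hn,hp,hu,hy,kl,kn,kp,ku,ky,ln,lp,ly,np,ny,pu,py
∂2: piv[bgp,bgu,bpu,ghn,ghu,ghy,gku,gky,gln,gly,gny,hkn,hlp,hpy,klp] rk=15  ker:gpu,hny,lny
∂1c = 0
c vs im∂2: residual ≠ 0 ⇒ not boundary

cycle:yes boundary:no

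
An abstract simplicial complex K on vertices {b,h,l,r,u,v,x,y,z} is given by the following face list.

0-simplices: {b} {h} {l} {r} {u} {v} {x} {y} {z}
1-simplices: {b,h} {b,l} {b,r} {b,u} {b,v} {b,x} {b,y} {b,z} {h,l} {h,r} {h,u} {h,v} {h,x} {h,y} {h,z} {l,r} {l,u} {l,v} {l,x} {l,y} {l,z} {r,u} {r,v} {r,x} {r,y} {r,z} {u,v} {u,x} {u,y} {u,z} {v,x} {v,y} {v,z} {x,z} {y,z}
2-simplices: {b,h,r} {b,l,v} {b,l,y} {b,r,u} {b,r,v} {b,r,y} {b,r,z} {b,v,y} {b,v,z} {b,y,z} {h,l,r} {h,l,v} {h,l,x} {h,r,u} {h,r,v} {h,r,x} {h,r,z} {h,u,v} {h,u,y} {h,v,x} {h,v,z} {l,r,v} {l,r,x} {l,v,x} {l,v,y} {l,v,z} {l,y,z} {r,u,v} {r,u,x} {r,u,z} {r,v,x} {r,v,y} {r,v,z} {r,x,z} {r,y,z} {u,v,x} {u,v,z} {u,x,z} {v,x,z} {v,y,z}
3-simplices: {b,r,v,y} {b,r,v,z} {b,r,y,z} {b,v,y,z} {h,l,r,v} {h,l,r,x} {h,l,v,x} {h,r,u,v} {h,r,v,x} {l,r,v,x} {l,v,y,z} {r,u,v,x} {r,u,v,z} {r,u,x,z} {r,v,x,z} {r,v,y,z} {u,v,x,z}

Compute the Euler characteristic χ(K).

n_0=9 n_1=35 n_2=40 n_3=17
χ=+9−35+40−17=-3

χ(K)=-3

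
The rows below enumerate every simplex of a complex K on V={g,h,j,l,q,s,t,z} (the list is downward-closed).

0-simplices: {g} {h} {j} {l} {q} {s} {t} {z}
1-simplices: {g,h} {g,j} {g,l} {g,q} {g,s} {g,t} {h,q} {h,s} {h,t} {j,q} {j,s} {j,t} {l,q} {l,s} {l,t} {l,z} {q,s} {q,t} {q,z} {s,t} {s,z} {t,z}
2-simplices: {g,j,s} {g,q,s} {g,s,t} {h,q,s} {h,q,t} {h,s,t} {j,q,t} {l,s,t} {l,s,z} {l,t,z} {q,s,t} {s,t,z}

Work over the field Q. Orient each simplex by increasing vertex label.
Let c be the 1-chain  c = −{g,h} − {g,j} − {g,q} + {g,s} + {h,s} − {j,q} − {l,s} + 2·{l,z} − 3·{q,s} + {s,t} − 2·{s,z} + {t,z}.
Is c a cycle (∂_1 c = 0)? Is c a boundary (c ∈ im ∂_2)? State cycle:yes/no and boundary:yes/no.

cycle:no boundary:no

n_0=8 n_1=22 n_2=12  [Q]
∂1: piv[gh,gj,gl,gq,gs,gt,lz] rk=7  ker:hq,hs,ht,jq,js,jt,lq,ls,lt,qs,qt,qz,st,sz,tz
∂2: piv[gjs,gqs,gst,hqs,hqt,hst,jqt,lst,lsz,ltz] rk=10  ker:qst,stz
∂1c = 2·{g} − 2·{h} − {l} + {q} − {s} + {z}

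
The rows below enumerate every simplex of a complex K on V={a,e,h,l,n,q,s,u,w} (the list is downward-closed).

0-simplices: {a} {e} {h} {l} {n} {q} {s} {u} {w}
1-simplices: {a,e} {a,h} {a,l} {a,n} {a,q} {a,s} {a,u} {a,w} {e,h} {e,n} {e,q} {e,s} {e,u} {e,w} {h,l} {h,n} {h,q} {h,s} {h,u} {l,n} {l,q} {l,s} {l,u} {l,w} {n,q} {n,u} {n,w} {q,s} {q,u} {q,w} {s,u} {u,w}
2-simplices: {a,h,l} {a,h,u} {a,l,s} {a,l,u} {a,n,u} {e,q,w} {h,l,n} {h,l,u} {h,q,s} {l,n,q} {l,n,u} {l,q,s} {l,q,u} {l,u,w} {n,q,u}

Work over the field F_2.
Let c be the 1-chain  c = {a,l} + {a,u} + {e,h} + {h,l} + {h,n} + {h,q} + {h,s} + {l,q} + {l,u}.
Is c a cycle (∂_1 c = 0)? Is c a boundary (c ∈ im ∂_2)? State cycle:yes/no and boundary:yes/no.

cycle:no boundary:no

n_0=9 n_1=32 n_2=15  [Z2]
∂1: piv[ae,ah,al,an,aq,as,au,aw] rk=8  ker:eh,en,eq,es,eu,ew,hl,hn,hq,hs,hu,ln,lq,ls,lu,lw,nq,nu,nw,qs,qu,qw,su,uw
∂2: piv[ahl,ahu,als,alu,anu,eqw,hln,hqs,lnq,lnu,lqs,lqu,luw] rk=13  ker:hlu,nqu
∂1c = {e} + {h} + {n} + {s}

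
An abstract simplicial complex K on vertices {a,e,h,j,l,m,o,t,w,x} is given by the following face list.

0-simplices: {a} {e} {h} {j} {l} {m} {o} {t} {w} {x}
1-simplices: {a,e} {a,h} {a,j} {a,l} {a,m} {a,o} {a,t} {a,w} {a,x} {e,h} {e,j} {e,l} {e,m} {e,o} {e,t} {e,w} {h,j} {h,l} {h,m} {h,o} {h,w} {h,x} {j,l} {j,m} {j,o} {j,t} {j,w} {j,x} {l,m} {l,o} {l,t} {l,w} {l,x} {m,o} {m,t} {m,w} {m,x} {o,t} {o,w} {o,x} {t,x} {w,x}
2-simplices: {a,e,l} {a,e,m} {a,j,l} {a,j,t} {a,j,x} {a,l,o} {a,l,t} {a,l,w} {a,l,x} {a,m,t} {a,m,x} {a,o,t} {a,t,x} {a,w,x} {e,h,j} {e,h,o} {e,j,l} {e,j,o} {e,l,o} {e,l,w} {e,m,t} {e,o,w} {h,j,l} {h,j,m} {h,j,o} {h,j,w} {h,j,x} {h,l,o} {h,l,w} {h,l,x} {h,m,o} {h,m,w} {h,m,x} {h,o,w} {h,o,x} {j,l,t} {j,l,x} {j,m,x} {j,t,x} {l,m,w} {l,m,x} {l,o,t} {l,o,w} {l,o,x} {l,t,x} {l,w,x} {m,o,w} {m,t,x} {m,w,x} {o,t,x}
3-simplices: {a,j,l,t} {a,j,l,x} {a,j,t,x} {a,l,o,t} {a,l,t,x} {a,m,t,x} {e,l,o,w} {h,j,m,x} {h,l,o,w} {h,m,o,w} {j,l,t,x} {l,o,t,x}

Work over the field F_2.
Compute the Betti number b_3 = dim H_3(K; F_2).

n_0=10 n_1=42 n_2=50 n_3=12  [Z2]
∂1: piv[ae,ah,aj,al,am,ao,at,aw,ax] rk=9  ker:eh,ej,el,em,eo,et,ew,hj,hl,hm,ho,hw,hx,jl,jm,jo,jt,jw,jx,lm,lo,lt,lw,lx,mo,mt,mw,mx,ot,ow,ox,tx,wx
∂2: piv[ael,aem,ajl,ajt,ajx,alo,alt,alw,alx,amt,amx,aot,atx,awx,ehj,eho,ejl,ejo,elo,elw,emt,eow,hjl,hjm,hjw,hjx,hlw,hmo,hmw,hmx,hox,lmw] rk=32  ker:hjo,hlo,hlx,how,jlt,jlx,jmx,jtx,lmx,lot,low,lox,ltx,lwx,mow,mtx,mwx,otx
∂3: piv[ajlt,ajlx,ajtx,alot,altx,amtx,elow,hjmx,hlow,hmow,lotx] rk=11  ker:jltx
b_3=(12−11)−0=1

b_3=1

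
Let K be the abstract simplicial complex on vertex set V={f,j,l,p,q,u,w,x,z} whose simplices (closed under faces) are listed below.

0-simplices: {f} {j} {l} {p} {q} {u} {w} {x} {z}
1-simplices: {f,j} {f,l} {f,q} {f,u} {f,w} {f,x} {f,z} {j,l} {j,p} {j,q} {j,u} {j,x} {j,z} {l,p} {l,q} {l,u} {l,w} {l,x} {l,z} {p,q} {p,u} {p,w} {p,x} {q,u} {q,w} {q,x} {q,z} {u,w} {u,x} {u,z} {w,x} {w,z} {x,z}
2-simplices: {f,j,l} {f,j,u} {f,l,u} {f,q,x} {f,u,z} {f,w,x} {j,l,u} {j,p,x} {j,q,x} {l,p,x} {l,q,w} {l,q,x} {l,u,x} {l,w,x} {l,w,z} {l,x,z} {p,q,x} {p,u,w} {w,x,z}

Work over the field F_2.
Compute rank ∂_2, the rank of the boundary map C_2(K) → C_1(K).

n_0=9 n_1=33 n_2=19  [Z2]
∂1: piv[fj,fl,fq,fu,fw,fx,fz,jp] rk=8  ker:jl,jq,ju,jx,jz,lp,lq,lu,lw,lx,lz,pq,pu,pw,px,qu,qw,qx,qz,uw,ux,uz,wx,wz,xz
∂2: piv[fjl,fju,flu,fqx,fuz,fwx,jpx,jqx,lpx,lqw,lqx,lux,lwx,lwz,lxz,pqx,puw] rk=17  ker:jlu,wxz
rk∂_2=17

rank∂_2=17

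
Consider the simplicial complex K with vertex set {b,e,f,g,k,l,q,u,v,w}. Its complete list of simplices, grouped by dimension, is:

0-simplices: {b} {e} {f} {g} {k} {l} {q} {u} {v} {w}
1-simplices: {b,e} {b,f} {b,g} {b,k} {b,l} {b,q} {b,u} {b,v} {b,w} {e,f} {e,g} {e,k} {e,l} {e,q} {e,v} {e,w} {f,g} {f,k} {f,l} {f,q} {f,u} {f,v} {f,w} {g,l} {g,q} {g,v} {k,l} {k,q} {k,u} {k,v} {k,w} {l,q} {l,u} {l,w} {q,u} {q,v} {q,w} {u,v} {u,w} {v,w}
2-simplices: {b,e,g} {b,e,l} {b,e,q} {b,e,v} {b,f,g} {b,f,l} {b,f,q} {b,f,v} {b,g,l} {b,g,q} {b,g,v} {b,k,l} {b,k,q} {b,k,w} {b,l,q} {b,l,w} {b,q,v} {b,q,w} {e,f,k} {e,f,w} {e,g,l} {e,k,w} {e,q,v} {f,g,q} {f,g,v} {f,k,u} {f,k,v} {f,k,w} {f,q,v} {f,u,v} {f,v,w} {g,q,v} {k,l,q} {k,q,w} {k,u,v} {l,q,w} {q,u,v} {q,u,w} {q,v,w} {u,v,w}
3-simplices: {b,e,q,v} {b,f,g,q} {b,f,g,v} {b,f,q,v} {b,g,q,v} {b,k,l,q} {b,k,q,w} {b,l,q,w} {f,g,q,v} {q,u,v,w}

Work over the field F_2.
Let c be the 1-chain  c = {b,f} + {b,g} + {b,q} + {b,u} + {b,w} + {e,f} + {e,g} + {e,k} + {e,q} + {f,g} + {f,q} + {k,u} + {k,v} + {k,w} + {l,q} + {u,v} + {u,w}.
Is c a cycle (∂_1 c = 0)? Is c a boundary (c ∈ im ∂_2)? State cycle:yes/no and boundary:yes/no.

n_0=10 n_1=40 n_2=40 n_3=10  [Z2]
∂1: piv[be,bf,bg,bk,bl,bq,bu,bv,bw] rk=9  ker:ef,eg,ek,el,eq,ev,ew,fg,fk,fl,fq,fu,fv,fw,gl,gq,gv,kl,kq,ku,kv,kw,lq,lu,lw,qu,qv,qw,uv,uw,vw
∂2: piv[beg,bel,beq,bev,bfg,bfl,bfq,bfv,bgl,bgq,bgv,bkl,bkq,bkw,blq,blw,bqv,bqw,efk,efw,ekw,fku,fkv,fuv,fvw,quv,quw,qvw] rk=28  ker:egl,eqv,fgq,fgv,fkw,fqv,gqv,klq,kqw,kuv,lqw,uvw
∂3: piv[beqv,bfgq,bfgv,bfqv,bgqv,bklq,bkqw,blqw,quvw] rk=9  ker:fgqv
∂1c = {b} + {g} + {l} + {w}

cycle:no boundary:no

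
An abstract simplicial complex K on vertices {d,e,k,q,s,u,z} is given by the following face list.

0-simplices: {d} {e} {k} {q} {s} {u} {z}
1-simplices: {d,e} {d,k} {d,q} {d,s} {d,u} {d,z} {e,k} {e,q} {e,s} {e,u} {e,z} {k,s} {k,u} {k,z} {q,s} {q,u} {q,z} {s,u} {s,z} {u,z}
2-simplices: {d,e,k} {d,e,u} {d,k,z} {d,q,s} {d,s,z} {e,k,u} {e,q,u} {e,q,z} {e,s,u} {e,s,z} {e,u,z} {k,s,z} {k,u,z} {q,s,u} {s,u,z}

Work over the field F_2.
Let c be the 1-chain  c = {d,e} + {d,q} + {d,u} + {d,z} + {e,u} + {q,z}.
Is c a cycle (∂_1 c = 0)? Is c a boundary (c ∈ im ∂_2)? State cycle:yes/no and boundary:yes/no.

n_0=7 n_1=20 n_2=15  [Z2]
∂1: piv[de,dk,dq,ds,du,dz] rk=6  ker:ek,eq,es,eu,ez,ks,ku,kz,qs,qu,qz,su,sz,uz
∂2: piv[dek,deu,dkz,dqs,dsz,eku,equ,eqz,esu,esz,euz,ksz,kuz,qsu] rk=14  ker:suz
∂1c = 0
c vs im∂2: reduces to 0 ⇒ boundary

cycle:yes boundary:yes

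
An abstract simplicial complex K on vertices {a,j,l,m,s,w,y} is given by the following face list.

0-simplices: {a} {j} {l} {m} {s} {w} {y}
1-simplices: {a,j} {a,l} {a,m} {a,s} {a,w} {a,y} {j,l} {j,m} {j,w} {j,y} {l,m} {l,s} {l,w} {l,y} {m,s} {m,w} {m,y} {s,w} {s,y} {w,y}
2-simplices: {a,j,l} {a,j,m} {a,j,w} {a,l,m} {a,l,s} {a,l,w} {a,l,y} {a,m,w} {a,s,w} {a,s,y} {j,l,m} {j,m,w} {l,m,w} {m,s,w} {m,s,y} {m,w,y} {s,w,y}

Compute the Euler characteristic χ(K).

n_0=7 n_1=20 n_2=17
χ=+7−20+17=4

χ(K)=4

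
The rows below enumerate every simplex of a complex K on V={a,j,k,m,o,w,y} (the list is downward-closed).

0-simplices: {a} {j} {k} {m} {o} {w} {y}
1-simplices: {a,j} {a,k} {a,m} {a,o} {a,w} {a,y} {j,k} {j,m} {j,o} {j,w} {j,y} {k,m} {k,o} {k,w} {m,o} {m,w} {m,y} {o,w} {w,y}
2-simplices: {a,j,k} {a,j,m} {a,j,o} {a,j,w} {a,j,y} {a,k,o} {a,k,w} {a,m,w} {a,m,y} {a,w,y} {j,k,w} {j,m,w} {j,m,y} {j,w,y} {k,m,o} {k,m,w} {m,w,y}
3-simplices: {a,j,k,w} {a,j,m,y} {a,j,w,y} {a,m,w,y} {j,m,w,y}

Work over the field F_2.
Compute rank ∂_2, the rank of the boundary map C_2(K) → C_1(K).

n_0=7 n_1=19 n_2=17 n_3=5  [Z2]
∂1: piv[aj,ak,am,ao,aw,ay] rk=6  ker:jk,jm,jo,jw,jy,km,ko,kw,mo,mw,my,ow,wy
∂2: piv[ajk,ajm,ajo,ajw,ajy,ako,akw,amw,amy,awy,kmo,kmw] rk=12  ker:jkw,jmw,jmy,jwy,mwy
∂3: piv[ajkw,ajmy,ajwy,amwy,jmwy] rk=5
rk∂_2=12

rank∂_2=12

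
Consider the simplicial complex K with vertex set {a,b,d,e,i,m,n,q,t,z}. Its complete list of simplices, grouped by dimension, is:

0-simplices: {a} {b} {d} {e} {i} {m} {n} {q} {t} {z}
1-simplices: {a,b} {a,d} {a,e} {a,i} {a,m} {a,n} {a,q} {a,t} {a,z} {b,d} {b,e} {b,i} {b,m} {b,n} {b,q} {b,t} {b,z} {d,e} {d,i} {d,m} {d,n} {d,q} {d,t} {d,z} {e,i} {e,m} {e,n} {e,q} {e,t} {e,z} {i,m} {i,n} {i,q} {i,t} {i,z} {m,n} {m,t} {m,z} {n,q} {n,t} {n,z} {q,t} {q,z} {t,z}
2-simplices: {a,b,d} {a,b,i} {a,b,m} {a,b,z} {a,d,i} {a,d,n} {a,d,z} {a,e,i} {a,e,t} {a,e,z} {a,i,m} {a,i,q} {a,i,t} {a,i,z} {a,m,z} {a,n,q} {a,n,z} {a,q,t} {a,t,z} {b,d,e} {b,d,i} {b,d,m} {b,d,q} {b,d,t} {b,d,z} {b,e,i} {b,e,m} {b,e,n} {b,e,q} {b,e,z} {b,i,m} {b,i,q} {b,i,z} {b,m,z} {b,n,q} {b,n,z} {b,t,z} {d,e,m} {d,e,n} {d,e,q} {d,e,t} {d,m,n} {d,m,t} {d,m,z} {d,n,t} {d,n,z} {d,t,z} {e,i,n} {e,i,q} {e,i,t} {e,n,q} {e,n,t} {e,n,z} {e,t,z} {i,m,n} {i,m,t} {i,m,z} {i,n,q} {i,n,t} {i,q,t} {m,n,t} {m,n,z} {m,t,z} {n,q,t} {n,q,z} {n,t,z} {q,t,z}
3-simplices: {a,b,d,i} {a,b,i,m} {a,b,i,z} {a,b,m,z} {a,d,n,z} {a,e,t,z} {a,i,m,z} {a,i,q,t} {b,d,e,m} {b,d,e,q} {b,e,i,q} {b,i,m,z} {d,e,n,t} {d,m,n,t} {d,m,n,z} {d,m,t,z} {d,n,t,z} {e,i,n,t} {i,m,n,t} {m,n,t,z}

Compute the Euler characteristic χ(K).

n_0=10 n_1=44 n_2=67 n_3=20
χ=+10−44+67−20=13

χ(K)=13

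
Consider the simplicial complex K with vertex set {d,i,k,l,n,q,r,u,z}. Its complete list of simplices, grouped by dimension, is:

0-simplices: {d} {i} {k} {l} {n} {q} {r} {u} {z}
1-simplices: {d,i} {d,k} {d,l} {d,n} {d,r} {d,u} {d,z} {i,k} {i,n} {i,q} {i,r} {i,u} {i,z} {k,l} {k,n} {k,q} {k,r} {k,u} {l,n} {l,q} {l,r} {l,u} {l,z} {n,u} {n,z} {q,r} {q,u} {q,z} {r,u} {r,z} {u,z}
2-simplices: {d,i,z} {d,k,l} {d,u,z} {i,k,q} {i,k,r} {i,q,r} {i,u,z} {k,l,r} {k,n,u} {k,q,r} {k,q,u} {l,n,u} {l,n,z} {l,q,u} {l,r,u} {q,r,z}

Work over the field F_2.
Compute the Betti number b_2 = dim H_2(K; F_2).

n_0=9 n_1=31 n_2=16  [Z2]
∂1: piv[di,dk,dl,dn,dr,du,dz,iq] rk=8  ker:ik,in,ir,iu,iz,kl,kn,kq,kr,ku,ln,lq,lr,lu,lz,nu,nz,qr,qu,qz,ru,rz,uz
∂2: piv[diz,dkl,duz,ikq,ikr,iqr,iuz,klr,knu,kqu,lnu,lnz,lqu,lru,qrz] rk=15  ker:kqr
b_2=(16−15)−0=1

b_2=1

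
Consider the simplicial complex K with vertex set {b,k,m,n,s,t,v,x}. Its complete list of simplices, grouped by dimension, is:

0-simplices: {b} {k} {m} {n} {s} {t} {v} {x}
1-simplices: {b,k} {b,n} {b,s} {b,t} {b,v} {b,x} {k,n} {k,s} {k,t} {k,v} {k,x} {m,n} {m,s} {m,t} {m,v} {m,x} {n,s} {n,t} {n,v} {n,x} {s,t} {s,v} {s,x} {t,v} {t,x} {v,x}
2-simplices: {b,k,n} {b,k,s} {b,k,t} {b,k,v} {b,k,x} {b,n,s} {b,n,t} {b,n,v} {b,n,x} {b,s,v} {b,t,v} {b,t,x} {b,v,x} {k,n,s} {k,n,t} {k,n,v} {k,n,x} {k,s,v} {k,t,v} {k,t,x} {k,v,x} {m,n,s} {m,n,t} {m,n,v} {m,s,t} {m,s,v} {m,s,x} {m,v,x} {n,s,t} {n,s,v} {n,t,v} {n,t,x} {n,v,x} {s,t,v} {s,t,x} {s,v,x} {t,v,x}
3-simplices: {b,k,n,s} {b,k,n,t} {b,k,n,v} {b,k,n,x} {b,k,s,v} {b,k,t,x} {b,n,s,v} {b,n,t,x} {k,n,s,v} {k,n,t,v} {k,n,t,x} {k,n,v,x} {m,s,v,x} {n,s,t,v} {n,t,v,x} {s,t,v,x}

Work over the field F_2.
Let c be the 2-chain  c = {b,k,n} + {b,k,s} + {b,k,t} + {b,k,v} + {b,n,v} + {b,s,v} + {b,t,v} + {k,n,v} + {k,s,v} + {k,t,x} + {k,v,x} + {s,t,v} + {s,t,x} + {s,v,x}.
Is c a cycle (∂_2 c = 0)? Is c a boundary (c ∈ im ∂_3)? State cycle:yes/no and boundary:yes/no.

cycle:yes boundary:no

n_0=8 n_1=26 n_2=37 n_3=16  [Z2]
∂1: piv[bk,bn,bs,bt,bv,bx,mn] rk=7  ker:kn,ks,kt,kv,kx,ms,mt,mv,mx,ns,nt,nv,nx,st,sv,sx,tv,tx,vx
∂2: piv[bkn,bks,bkt,bkv,bkx,bns,bnt,bnv,bnx,bsv,btv,btx,bvx,mns,mnt,mnv,mst,msx,mvx] rk=19  ker:kns,knt,knv,knx,ksv,ktv,ktx,kvx,msv,nst,nsv,ntv,ntx,nvx,stv,stx,svx,tvx
∂3: piv[bkns,bknt,bknv,bknx,bksv,bktx,bnsv,bntx,kntv,knvx,msvx,nstv,ntvx,stvx] rk=14  ker:knsv,kntx
∂2c = 0
c vs im∂3: residual ≠ 0 ⇒ not boundary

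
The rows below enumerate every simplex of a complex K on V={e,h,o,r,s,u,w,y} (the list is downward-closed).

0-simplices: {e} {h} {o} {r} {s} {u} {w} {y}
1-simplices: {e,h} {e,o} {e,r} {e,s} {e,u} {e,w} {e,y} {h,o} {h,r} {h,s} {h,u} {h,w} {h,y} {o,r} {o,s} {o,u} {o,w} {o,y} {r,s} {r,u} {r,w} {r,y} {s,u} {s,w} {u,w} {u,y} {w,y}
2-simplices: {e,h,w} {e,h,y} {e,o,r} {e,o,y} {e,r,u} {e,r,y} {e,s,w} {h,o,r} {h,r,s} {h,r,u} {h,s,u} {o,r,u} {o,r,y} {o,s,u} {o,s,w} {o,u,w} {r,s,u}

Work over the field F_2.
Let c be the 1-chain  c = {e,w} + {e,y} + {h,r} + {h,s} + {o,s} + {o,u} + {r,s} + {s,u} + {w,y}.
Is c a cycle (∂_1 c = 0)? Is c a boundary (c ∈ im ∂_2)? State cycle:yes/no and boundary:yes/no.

n_0=8 n_1=27 n_2=17  [Z2]
∂1: piv[eh,eo,er,es,eu,ew,ey] rk=7  ker:ho,hr,hs,hu,hw,hy,or,os,ou,ow,oy,rs,ru,rw,ry,su,sw,uw,uy,wy
∂2: piv[ehw,ehy,eor,eoy,eru,ery,esw,hor,hrs,hru,hsu,oru,osu,osw,ouw] rk=15  ker:ory,rsu
∂1c = 0
c vs im∂2: residual ≠ 0 ⇒ not boundary

cycle:yes boundary:no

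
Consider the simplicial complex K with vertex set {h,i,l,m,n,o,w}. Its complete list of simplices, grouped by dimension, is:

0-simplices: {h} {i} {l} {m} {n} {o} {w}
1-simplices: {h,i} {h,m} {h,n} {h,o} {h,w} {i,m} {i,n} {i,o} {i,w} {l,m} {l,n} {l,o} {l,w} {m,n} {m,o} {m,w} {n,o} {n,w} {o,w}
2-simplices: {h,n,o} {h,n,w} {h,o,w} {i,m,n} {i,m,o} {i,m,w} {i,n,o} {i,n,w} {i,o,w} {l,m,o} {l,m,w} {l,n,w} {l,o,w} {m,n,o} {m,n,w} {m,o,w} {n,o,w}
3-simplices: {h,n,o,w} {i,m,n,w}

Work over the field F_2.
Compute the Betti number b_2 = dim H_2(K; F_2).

n_0=7 n_1=19 n_2=17 n_3=2  [Z2]
∂1: piv[hi,hm,hn,ho,hw,lm] rk=6  ker:im,in,io,iw,ln,lo,lw,mn,mo,mw,no,nw,ow
∂2: piv[hno,hnw,how,imn,imo,imw,ino,inw,lmo,lmw,lnw] rk=11  ker:iow,low,mno,mnw,mow,now
∂3: piv[hnow,imnw] rk=2
b_2=(17−11)−2=4

b_2=4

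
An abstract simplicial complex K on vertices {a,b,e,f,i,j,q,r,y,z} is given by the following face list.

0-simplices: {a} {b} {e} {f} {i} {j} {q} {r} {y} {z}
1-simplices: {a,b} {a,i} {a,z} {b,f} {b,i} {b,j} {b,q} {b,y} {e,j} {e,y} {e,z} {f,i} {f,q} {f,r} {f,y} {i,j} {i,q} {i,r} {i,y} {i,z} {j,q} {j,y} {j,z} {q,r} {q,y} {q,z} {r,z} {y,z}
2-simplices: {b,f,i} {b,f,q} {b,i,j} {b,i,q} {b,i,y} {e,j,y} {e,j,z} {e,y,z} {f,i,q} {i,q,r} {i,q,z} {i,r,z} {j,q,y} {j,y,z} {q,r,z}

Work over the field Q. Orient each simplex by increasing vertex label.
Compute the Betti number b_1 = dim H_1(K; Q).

b_1=7

n_0=10 n_1=28 n_2=15  [Q]
∂1: piv[ab,ai,az,bf,bj,bq,by,ej,fr] rk=9  ker:bi,ey,ez,fi,fq,fy,ij,iq,ir,iy,iz,jq,jy,jz,qr,qy,qz,rz,yz
∂2: piv[bfi,bfq,bij,biq,biy,ejy,ejz,eyz,iqr,iqz,irz,jqy] rk=12  ker:fiq,jyz,qrz
b_1=(28−9)−12=7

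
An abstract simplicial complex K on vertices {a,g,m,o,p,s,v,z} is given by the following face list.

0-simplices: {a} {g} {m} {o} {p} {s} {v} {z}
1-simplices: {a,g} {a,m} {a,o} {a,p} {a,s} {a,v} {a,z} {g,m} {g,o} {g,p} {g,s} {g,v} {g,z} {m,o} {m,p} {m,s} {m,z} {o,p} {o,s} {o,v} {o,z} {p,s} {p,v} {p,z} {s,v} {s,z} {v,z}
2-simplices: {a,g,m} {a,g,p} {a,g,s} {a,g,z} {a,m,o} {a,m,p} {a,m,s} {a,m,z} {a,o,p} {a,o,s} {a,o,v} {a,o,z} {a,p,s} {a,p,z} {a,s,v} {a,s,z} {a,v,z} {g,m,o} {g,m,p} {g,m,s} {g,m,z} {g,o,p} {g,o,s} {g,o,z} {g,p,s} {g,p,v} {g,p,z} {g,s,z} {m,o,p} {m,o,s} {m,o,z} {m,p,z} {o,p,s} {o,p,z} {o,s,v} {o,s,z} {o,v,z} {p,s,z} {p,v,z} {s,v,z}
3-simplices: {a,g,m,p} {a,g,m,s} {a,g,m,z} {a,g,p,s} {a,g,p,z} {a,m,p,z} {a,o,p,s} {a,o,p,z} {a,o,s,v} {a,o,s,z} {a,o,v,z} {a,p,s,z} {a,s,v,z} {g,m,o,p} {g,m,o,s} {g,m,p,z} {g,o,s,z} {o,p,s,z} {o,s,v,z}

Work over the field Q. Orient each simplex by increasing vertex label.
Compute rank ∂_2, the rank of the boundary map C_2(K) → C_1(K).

n_0=8 n_1=27 n_2=40 n_3=19  [Q]
∂1: piv[ag,am,ao,ap,as,av,az] rk=7  ker:gm,go,gp,gs,gv,gz,mo,mp,ms,mz,op,os,ov,oz,ps,pv,pz,sv,sz,vz
∂2: piv[agm,agp,ags,agz,amo,amp,ams,amz,aop,aos,aov,aoz,aps,apz,asv,asz,avz,gmo,gpv,pvz] rk=20  ker:gmp,gms,gmz,gop,gos,goz,gps,gpz,gsz,mop,mos,moz,mpz,ops,opz,osv,osz,ovz,psz,svz
∂3: piv[agmp,agms,agmz,agps,agpz,ampz,aops,aopz,aosv,aosz,aovz,apsz,asvz,gmop,gmos,gosz] rk=16  ker:gmpz,opsz,osvz
rk∂_2=20

rank∂_2=20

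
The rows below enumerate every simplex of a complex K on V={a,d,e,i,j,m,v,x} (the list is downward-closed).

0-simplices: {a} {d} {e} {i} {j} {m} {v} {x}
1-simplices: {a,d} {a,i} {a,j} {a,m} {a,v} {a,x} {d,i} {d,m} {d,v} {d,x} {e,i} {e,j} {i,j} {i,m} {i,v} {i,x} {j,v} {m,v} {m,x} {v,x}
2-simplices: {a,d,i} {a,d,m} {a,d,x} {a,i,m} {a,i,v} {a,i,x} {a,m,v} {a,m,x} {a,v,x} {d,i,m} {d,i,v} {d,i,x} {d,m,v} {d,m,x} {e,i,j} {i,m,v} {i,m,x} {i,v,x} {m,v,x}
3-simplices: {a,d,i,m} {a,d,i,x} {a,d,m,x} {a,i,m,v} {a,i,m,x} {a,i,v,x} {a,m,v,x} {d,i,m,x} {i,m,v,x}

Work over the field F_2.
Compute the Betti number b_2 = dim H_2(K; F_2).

n_0=8 n_1=20 n_2=19 n_3=9  [Z2]
∂1: piv[ad,ai,aj,am,av,ax,ei] rk=7  ker:di,dm,dv,dx,ej,ij,im,iv,ix,jv,mv,mx,vx
∂2: piv[adi,adm,adx,aim,aiv,aix,amv,amx,avx,div,eij] rk=11  ker:dim,dix,dmv,dmx,imv,imx,ivx,mvx
∂3: piv[adim,adix,admx,aimv,aimx,aivx,amvx] rk=7  ker:dimx,imvx
b_2=(19−11)−7=1

b_2=1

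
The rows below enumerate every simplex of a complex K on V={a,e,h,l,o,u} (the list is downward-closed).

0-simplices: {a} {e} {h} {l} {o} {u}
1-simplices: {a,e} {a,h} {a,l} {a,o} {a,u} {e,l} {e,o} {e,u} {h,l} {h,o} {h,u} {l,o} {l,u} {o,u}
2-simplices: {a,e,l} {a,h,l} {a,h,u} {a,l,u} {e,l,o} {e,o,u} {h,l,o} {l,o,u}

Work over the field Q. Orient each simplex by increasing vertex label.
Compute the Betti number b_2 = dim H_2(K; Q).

n_0=6 n_1=14 n_2=8  [Q]
∂1: piv[ae,ah,al,ao,au] rk=5  ker:el,eo,eu,hl,ho,hu,lo,lu,ou
∂2: piv[ael,ahl,ahu,alu,elo,eou,hlo,lou] rk=8
b_2=(8−8)−0=0

b_2=0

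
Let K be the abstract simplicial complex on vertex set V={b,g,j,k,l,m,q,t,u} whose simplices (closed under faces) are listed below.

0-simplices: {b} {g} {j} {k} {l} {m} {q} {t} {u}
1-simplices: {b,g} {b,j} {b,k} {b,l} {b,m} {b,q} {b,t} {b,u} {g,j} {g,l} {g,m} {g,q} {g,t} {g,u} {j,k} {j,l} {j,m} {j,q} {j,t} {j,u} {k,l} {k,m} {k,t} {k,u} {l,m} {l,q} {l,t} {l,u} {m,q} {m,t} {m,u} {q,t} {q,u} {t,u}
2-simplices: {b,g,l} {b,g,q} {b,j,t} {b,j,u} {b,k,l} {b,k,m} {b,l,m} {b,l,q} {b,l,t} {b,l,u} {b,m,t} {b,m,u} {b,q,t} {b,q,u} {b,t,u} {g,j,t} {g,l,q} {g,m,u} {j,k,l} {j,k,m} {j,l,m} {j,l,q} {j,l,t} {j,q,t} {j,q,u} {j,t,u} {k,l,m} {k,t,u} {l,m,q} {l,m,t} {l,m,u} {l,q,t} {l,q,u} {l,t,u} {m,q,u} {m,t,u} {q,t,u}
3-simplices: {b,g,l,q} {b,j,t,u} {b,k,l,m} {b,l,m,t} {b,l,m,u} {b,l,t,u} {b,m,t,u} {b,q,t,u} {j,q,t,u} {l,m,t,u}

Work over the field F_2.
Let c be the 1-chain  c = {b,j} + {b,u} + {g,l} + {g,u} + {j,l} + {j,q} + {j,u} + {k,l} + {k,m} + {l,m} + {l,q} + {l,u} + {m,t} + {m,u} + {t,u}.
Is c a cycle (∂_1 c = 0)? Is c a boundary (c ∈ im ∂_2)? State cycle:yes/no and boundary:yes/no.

cycle:yes boundary:no

n_0=9 n_1=34 n_2=37 n_3=10  [Z2]
∂1: piv[bg,bj,bk,bl,bm,bq,bt,bu] rk=8  ker:gj,gl,gm,gq,gt,gu,jk,jl,jm,jq,jt,ju,kl,km,kt,ku,lm,lq,lt,lu,mq,mt,mu,qt,qu,tu
∂2: piv[bgl,bgq,bjt,bju,bkl,bkm,blm,blq,blt,blu,bmt,bmu,bqt,bqu,btu,gjt,gmu,jkl,jkm,jlq,jlt,ktu,lmq] rk=23  ker:glq,jlm,jqt,jqu,jtu,klm,lmt,lmu,lqt,lqu,ltu,mqu,mtu,qtu
∂3: piv[bglq,bjtu,bklm,blmt,blmu,bltu,bmtu,bqtu,jqtu] rk=9  ker:lmtu
∂1c = 0
c vs im∂2: residual ≠ 0 ⇒ not boundary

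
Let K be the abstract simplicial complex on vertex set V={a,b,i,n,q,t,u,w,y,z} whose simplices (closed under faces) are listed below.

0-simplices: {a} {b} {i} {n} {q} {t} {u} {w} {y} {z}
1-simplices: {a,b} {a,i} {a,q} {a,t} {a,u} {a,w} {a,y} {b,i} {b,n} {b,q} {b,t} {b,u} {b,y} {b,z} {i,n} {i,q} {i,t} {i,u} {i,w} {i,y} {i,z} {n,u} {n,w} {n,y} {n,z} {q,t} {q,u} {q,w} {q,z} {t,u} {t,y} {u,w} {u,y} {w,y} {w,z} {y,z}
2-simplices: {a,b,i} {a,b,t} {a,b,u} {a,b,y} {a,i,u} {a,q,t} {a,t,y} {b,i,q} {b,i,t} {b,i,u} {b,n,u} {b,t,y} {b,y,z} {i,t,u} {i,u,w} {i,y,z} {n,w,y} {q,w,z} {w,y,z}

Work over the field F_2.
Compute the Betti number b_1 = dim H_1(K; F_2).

n_0=10 n_1=36 n_2=19  [Z2]
∂1: piv[ab,ai,aq,at,au,aw,ay,bn,bz] rk=9  ker:bi,bq,bt,bu,by,in,iq,it,iu,iw,iy,iz,nu,nw,ny,nz,qt,qu,qw,qz,tu,ty,uw,uy,wy,wz,yz
∂2: piv[abi,abt,abu,aby,aiu,aqt,aty,biq,bit,bnu,byz,itu,iuw,iyz,nwy,qwz,wyz] rk=17  ker:biu,bty
b_1=(36−9)−17=10

b_1=10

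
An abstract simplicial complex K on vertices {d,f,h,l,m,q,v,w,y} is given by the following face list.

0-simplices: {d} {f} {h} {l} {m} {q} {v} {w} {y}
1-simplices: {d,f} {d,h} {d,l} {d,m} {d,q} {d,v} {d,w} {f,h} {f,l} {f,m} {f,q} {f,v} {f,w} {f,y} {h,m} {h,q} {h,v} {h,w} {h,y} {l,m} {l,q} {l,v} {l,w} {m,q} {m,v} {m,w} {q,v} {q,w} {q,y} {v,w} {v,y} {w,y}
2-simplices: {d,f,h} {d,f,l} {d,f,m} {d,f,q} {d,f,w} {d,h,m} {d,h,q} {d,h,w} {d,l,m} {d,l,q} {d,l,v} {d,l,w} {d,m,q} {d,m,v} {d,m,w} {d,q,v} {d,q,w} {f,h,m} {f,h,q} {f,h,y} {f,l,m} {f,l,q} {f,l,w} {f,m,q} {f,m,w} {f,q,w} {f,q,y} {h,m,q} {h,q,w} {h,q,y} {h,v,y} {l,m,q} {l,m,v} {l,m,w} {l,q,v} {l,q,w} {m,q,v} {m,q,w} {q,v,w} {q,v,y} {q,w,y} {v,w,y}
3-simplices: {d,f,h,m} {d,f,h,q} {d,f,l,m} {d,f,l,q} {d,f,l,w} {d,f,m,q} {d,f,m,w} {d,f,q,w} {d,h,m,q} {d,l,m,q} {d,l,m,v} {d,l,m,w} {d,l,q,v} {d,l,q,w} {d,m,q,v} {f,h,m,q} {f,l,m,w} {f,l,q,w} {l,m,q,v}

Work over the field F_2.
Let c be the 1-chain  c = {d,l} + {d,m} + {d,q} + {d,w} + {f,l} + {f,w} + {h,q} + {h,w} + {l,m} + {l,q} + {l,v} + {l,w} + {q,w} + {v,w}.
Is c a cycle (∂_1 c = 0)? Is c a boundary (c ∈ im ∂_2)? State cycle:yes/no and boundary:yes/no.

n_0=9 n_1=32 n_2=42 n_3=19  [Z2]
∂1: piv[df,dh,dl,dm,dq,dv,dw,fy] rk=8  ker:fh,fl,fm,fq,fv,fw,hm,hq,hv,hw,hy,lm,lq,lv,lw,mq,mv,mw,qv,qw,qy,vw,vy,wy
∂2: piv[dfh,dfl,dfm,dfq,dfw,dhm,dhq,dhw,dlm,dlq,dlv,dlw,dmq,dmv,dmw,dqv,dqw,fhy,fqy,hvy,qvw,qvy,qwy] rk=23  ker:fhm,fhq,flm,flq,flw,fmq,fmw,fqw,hmq,hqw,hqy,lmq,lmv,lmw,lqv,lqw,mqv,mqw,vwy
∂3: piv[dfhm,dfhq,dflm,dflq,dflw,dfmq,dfmw,dfqw,dhmq,dlmq,dlmv,dlmw,dlqv,dlqw,dmqv] rk=15  ker:fhmq,flmw,flqw,lmqv
∂1c = 0
c vs im∂2: reduces to 0 ⇒ boundary

cycle:yes boundary:yes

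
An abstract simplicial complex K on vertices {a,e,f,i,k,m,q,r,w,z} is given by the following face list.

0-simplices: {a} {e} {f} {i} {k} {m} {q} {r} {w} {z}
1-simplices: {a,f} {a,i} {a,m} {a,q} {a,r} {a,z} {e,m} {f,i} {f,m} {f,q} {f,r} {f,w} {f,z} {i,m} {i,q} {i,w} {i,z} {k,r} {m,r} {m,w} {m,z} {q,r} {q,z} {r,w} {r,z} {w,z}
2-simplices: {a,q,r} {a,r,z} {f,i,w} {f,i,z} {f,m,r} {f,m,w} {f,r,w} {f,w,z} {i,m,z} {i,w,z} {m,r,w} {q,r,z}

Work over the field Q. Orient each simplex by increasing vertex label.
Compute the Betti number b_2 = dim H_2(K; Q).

b_2=2

n_0=10 n_1=26 n_2=12  [Q]
∂1: piv[af,ai,am,aq,ar,az,em,fw,kr] rk=9  ker:fi,fm,fq,fr,fz,im,iq,iw,iz,mr,mw,mz,qr,qz,rw,rz,wz
∂2: piv[aqr,arz,fiw,fiz,fmr,fmw,frw,fwz,imz,qrz] rk=10  ker:iwz,mrw
b_2=(12−10)−0=2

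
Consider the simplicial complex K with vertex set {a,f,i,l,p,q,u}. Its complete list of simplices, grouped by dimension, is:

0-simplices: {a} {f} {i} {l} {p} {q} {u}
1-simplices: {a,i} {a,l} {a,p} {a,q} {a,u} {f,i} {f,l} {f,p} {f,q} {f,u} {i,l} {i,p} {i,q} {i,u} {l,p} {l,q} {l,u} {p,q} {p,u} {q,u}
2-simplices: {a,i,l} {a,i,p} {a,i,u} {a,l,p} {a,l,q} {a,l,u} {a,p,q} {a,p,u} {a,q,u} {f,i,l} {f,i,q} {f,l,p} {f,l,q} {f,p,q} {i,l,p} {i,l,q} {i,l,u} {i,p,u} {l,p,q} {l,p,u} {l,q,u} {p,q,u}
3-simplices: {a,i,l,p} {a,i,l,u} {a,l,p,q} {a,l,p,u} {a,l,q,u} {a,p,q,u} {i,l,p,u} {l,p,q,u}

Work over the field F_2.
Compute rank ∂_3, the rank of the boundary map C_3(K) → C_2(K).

rank∂_3=7

n_0=7 n_1=20 n_2=22 n_3=8  [Z2]
∂1: piv[ai,al,ap,aq,au,fi] rk=6  ker:fl,fp,fq,fu,il,ip,iq,iu,lp,lq,lu,pq,pu,qu
∂2: piv[ail,aip,aiu,alp,alq,alu,apq,apu,aqu,fil,fiq,flp,flq] rk=13  ker:fpq,ilp,ilq,ilu,ipu,lpq,lpu,lqu,pqu
∂3: piv[ailp,ailu,alpq,alpu,alqu,apqu,ilpu] rk=7  ker:lpqu
rk∂_3=7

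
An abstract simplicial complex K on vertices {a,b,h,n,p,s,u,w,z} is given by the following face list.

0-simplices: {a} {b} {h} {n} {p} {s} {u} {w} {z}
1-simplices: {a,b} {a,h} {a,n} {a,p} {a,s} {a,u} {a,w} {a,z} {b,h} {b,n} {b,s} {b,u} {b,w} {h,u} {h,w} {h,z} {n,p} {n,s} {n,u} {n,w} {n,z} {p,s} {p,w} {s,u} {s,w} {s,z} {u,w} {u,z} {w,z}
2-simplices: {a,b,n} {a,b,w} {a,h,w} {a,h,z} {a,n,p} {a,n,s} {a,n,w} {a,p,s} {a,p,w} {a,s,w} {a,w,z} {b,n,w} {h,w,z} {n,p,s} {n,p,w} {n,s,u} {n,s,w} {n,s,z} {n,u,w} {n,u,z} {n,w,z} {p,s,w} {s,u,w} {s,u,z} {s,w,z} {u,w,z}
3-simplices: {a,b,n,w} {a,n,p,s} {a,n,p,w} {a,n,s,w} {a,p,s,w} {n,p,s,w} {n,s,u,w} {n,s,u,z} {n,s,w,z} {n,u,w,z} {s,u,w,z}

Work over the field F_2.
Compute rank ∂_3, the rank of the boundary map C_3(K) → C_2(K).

rank∂_3=9

n_0=9 n_1=29 n_2=26 n_3=11  [Z2]
∂1: piv[ab,ah,an,ap,as,au,aw,az] rk=8  ker:bh,bn,bs,bu,bw,hu,hw,hz,np,ns,nu,nw,nz,ps,pw,su,sw,sz,uw,uz,wz
∂2: piv[abn,abw,ahw,ahz,anp,ans,anw,aps,apw,asw,awz,nsu,nsz,nuw,nuz,nwz] rk=16  ker:bnw,hwz,nps,npw,nsw,psw,suw,suz,swz,uwz
∂3: piv[abnw,anps,anpw,answ,apsw,nsuw,nsuz,nswz,nuwz] rk=9  ker:npsw,suwz
rk∂_3=9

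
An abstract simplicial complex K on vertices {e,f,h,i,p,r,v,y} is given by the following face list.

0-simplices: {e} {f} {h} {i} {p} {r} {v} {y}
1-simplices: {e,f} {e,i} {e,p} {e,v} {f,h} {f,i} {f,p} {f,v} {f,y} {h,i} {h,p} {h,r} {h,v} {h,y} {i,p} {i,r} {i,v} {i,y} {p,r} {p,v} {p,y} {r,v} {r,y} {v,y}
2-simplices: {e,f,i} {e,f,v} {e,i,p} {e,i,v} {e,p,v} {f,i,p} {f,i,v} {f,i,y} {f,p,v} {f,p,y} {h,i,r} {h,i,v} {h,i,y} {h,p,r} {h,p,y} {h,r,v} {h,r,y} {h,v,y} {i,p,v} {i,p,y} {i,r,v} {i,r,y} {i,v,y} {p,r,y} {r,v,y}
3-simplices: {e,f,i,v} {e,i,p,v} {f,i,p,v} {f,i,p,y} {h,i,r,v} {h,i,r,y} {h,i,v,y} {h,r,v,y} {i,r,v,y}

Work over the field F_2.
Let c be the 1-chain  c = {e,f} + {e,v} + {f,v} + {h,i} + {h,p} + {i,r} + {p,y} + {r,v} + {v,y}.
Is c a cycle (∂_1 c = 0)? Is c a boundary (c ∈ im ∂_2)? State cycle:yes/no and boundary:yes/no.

cycle:yes boundary:yes

n_0=8 n_1=24 n_2=25 n_3=9  [Z2]
∂1: piv[ef,ei,ep,ev,fh,fy,hr] rk=7  ker:fi,fp,fv,hi,hp,hv,hy,ip,ir,iv,iy,pr,pv,py,rv,ry,vy
∂2: piv[efi,efv,eip,eiv,epv,fip,fiy,fpy,hir,hiv,hiy,hpr,hpy,hrv,hry,hvy] rk=16  ker:fiv,fpv,ipv,ipy,irv,iry,ivy,pry,rvy
∂3: piv[efiv,eipv,fipv,fipy,hirv,hiry,hivy,hrvy] rk=8  ker:irvy
∂1c = 0
c vs im∂2: reduces to 0 ⇒ boundary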